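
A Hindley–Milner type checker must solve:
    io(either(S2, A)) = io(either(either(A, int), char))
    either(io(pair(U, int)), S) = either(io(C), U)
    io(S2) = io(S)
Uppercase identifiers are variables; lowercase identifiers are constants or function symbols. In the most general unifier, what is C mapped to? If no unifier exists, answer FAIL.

Decompose io/1: either(S2, A) = either(either(A, int), char).
Decompose either/2: S2 = either(A, int),  A = char.
Bind S2 := either(A, int); substituting into the one remaining equation that mentions S2 gives: io(either(A, int)) = io(S).
Bind A := char; substituting into the one remaining equation that mentions A gives: io(either(char, int)) = io(S). Substituting into the earlier binding gives S2 := either(char, int).
Decompose either/2: io(pair(U, int)) = io(C),  S = U.
Decompose io/1: pair(U, int) = C.
Bind C := pair(U, int); no other remaining equation mentions C.
Bind S := U; substituting into the remaining equation gives: io(either(char, int)) = io(U).
Decompose io/1: either(char, int) = U.
Bind U := either(char, int). Substituting into the earlier bindings gives C := pair(either(char, int), int), S := either(char, int).
MGU = { S2 := either(char, int), A := char, C := pair(either(char, int), int), S := either(char, int), U := either(char, int) }, so C := pair(either(char, int), int).

pair(either(char, int), int)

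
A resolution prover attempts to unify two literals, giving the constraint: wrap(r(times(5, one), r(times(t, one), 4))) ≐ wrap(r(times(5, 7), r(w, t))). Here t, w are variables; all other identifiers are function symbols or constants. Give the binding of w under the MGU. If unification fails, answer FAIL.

Decompose wrap/1: r(times(5, one), r(times(t, one), 4)) ≐ r(times(5, 7), r(w, t)).
Decompose r/2: times(5, one) ≐ times(5, 7),  r(times(t, one), 4) ≐ r(w, t).
Decompose times/2: 5 ≐ 5,  one ≐ 7.
Delete trivial equation 5 ≐ 5.
Clash: constants one and 7 differ; no unifier exists.

FAIL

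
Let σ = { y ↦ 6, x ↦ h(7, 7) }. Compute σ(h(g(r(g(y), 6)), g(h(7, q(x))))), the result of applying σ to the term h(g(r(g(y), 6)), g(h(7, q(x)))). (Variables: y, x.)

Replace each occurrence of y with 6.
Replace each occurrence of x with h(7, 7).
Result: h(g(r(g(6), 6)), g(h(7, q(h(7, 7))))).

h(g(r(g(6), 6)), g(h(7, q(h(7, 7)))))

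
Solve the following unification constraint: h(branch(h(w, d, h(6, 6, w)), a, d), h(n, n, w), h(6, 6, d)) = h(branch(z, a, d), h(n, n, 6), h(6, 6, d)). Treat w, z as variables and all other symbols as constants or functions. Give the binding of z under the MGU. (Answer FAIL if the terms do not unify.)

Decompose h/3: branch(h(w, d, h(6, 6, w)), a, d) = branch(z, a, d),  h(n, n, w) = h(n, n, 6),  h(6, 6, d) = h(6, 6, d).
Decompose branch/3: h(w, d, h(6, 6, w)) = z,  a = a,  d = d.
Bind z := h(w, d, h(6, 6, w)); no other remaining equation mentions z.
Delete trivial equation a = a.
Delete trivial equation d = d.
Decompose h/3: n = n,  n = n,  w = 6.
Delete trivial equation n = n.
Delete trivial equation n = n.
Bind w := 6; no other remaining equation mentions w. Substituting into the earlier binding gives z := h(6, d, h(6, 6, 6)).
Delete trivial equation h(6, 6, d) = h(6, 6, d).
MGU = { z -> h(6, d, h(6, 6, 6)), w -> 6 }, so z -> h(6, d, h(6, 6, 6)).

h(6, d, h(6, 6, 6))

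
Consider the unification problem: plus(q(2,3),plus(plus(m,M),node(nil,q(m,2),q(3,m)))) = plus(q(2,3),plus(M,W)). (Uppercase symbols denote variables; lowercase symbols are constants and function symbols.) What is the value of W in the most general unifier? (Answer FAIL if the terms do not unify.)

Decompose plus/2: q(2,3) = q(2,3),  plus(plus(m,M),node(nil,q(m,2),q(3,m))) = plus(M,W).
Delete trivial equation q(2,3) = q(2,3).
Decompose plus/2: plus(m,M) = M,  node(nil,q(m,2),q(3,m)) = W.
Occurs check fails: M occurs in plus(m,M); the equation M = plus(m,M) has no finite solution.

FAIL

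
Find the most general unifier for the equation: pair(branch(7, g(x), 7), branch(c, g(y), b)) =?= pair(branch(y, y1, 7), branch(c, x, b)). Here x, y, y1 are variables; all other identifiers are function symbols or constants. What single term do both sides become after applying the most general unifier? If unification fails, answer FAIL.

pair(branch(7, g(g(7)), 7), branch(c, g(7), b))

Decompose pair/2: branch(7, g(x), 7) =?= branch(y, y1, 7),  branch(c, g(y), b) =?= branch(c, x, b).
Decompose branch/3: 7 =?= y,  g(x) =?= y1,  7 =?= 7.
Bind y := 7; substituting into the one remaining equation that mentions y gives: branch(c, g(7), b) =?= branch(c, x, b).
Bind y1 := g(x); no other remaining equation mentions y1.
Delete trivial equation 7 =?= 7.
Decompose branch/3: c =?= c,  g(7) =?= x,  b =?= b.
Delete trivial equation c =?= c.
Bind x := g(7); no other remaining equation mentions x. Substituting into the earlier binding gives y1 := g(g(7)).
Delete trivial equation b =?= b.
Applying the MGU to either side gives pair(branch(7, g(g(7)), 7), branch(c, g(7), b)).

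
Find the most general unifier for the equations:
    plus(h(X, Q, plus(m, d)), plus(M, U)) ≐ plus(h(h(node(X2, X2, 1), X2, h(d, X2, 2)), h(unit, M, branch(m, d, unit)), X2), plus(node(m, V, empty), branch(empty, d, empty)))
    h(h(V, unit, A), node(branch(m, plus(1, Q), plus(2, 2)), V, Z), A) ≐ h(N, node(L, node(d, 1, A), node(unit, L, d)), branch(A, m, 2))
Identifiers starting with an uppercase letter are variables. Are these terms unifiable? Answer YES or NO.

Decompose plus/2: h(X, Q, plus(m, d)) ≐ h(h(node(X2, X2, 1), X2, h(d, X2, 2)), h(unit, M, branch(m, d, unit)), X2),  plus(M, U) ≐ plus(node(m, V, empty), branch(empty, d, empty)).
Decompose h/3: X ≐ h(node(X2, X2, 1), X2, h(d, X2, 2)),  Q ≐ h(unit, M, branch(m, d, unit)),  plus(m, d) ≐ X2.
Bind X := h(node(X2, X2, 1), X2, h(d, X2, 2)); no other remaining equation mentions X.
Bind Q := h(unit, M, branch(m, d, unit)); substituting into the one remaining equation that mentions Q gives: h(h(V, unit, A), node(branch(m, plus(1, h(unit, M, branch(m, d, unit))), plus(2, 2)), V, Z), A) ≐ h(N, node(L, node(d, 1, A), node(unit, L, d)), branch(A, m, 2)).
Bind X2 := plus(m, d); no other remaining equation mentions X2. Substituting into the earlier binding gives X := h(node(plus(m, d), plus(m, d), 1), plus(m, d), h(d, plus(m, d), 2)).
Decompose plus/2: M ≐ node(m, V, empty),  U ≐ branch(empty, d, empty).
Bind M := node(m, V, empty); substituting into the one remaining equation that mentions M gives: h(h(V, unit, A), node(branch(m, plus(1, h(unit, node(m, V, empty), branch(m, d, unit))), plus(2, 2)), V, Z), A) ≐ h(N, node(L, node(d, 1, A), node(unit, L, d)), branch(A, m, 2)). Substituting into the earlier binding gives Q := h(unit, node(m, V, empty), branch(m, d, unit)).
Bind U := branch(empty, d, empty); no other remaining equation mentions U.
Decompose h/3: h(V, unit, A) ≐ N,  node(branch(m, plus(1, h(unit, node(m, V, empty), branch(m, d, unit))), plus(2, 2)), V, Z) ≐ node(L, node(d, 1, A), node(unit, L, d)),  A ≐ branch(A, m, 2).
Bind N := h(V, unit, A); no other remaining equation mentions N.
Decompose node/3: branch(m, plus(1, h(unit, node(m, V, empty), branch(m, d, unit))), plus(2, 2)) ≐ L,  V ≐ node(d, 1, A),  Z ≐ node(unit, L, d).
Bind L := branch(m, plus(1, h(unit, node(m, V, empty), branch(m, d, unit))), plus(2, 2)); substituting into the one remaining equation that mentions L gives: Z ≐ node(unit, branch(m, plus(1, h(unit, node(m, V, empty), branch(m, d, unit))), plus(2, 2)), d).
Bind V := node(d, 1, A); substituting into the one remaining equation that mentions V gives: Z ≐ node(unit, branch(m, plus(1, h(unit, node(m, node(d, 1, A), empty), branch(m, d, unit))), plus(2, 2)), d). Substituting into the earlier bindings gives Q := h(unit, node(m, node(d, 1, A), empty), branch(m, d, unit)), M := node(m, node(d, 1, A), empty), N := h(node(d, 1, A), unit, A), L := branch(m, plus(1, h(unit, node(m, node(d, 1, A), empty), branch(m, d, unit))), plus(2, 2)).
Bind Z := node(unit, branch(m, plus(1, h(unit, node(m, node(d, 1, A), empty), branch(m, d, unit))), plus(2, 2)), d); no other remaining equation mentions Z.
Occurs check fails: A occurs in branch(A, m, 2); the equation A ≐ branch(A, m, 2) has no finite solution.

NO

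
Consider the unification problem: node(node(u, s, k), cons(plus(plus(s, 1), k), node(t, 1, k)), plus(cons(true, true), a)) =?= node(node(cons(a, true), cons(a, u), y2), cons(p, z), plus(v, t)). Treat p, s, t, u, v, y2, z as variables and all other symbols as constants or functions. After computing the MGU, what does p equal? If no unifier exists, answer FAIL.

plus(plus(cons(a, cons(a, true)), 1), k)

Decompose node/3: node(u, s, k) =?= node(cons(a, true), cons(a, u), y2),  cons(plus(plus(s, 1), k), node(t, 1, k)) =?= cons(p, z),  plus(cons(true, true), a) =?= plus(v, t).
Decompose node/3: u =?= cons(a, true),  s =?= cons(a, u),  k =?= y2.
Bind u := cons(a, true); substituting into the one remaining equation that mentions u gives: s =?= cons(a, cons(a, true)).
Bind s := cons(a, cons(a, true)); substituting into the one remaining equation that mentions s gives: cons(plus(plus(cons(a, cons(a, true)), 1), k), node(t, 1, k)) =?= cons(p, z).
Bind y2 := k; no other remaining equation mentions y2.
Decompose cons/2: plus(plus(cons(a, cons(a, true)), 1), k) =?= p,  node(t, 1, k) =?= z.
Bind p := plus(plus(cons(a, cons(a, true)), 1), k); no other remaining equation mentions p.
Bind z := node(t, 1, k); no other remaining equation mentions z.
Decompose plus/2: cons(true, true) =?= v,  a =?= t.
Bind v := cons(true, true); no other remaining equation mentions v.
Bind t := a. Substituting into the earlier binding gives z := node(a, 1, k).
MGU = { u ↦ cons(a, true), s ↦ cons(a, cons(a, true)), y2 ↦ k, p ↦ plus(plus(cons(a, cons(a, true)), 1), k), z ↦ node(a, 1, k), v ↦ cons(true, true), t ↦ a }, so p ↦ plus(plus(cons(a, cons(a, true)), 1), k).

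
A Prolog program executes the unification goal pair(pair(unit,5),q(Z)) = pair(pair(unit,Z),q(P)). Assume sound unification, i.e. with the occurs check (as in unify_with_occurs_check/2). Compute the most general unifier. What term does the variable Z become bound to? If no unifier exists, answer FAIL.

5

Decompose pair/2: pair(unit,5) = pair(unit,Z),  q(Z) = q(P).
Decompose pair/2: unit = unit,  5 = Z.
Delete trivial equation unit = unit.
Bind Z := 5; substituting into the remaining equation gives: q(5) = q(P).
Decompose q/1: 5 = P.
Bind P := 5.
MGU = { Z ↦ 5, P ↦ 5 }, so Z ↦ 5.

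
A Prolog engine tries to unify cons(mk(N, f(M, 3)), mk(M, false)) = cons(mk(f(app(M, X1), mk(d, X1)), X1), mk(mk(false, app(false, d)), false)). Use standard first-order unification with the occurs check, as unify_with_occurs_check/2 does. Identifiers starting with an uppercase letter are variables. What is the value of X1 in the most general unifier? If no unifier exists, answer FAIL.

Decompose cons/2: mk(N, f(M, 3)) = mk(f(app(M, X1), mk(d, X1)), X1),  mk(M, false) = mk(mk(false, app(false, d)), false).
Decompose mk/2: N = f(app(M, X1), mk(d, X1)),  f(M, 3) = X1.
Bind N := f(app(M, X1), mk(d, X1)); no other remaining equation mentions N.
Bind X1 := f(M, 3); no other remaining equation mentions X1. Substituting into the earlier binding gives N := f(app(M, f(M, 3)), mk(d, f(M, 3))).
Decompose mk/2: M = mk(false, app(false, d)),  false = false.
Bind M := mk(false, app(false, d)); no other remaining equation mentions M. Substituting into the earlier bindings gives N := f(app(mk(false, app(false, d)), f(mk(false, app(false, d)), 3)), mk(d, f(mk(false, app(false, d)), 3))), X1 := f(mk(false, app(false, d)), 3).
Delete trivial equation false = false.
MGU = { N ↦ f(app(mk(false, app(false, d)), f(mk(false, app(false, d)), 3)), mk(d, f(mk(false, app(false, d)), 3))), X1 ↦ f(mk(false, app(false, d)), 3), M ↦ mk(false, app(false, d)) }, so X1 ↦ f(mk(false, app(false, d)), 3).

f(mk(false, app(false, d)), 3)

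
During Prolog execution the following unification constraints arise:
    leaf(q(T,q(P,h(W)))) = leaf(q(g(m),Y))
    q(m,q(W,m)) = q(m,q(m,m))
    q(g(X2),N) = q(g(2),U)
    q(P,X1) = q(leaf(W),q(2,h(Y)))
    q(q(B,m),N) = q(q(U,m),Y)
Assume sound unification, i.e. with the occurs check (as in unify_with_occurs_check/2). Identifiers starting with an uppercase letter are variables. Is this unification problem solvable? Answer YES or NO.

YES

Decompose leaf/1: q(T,q(P,h(W))) = q(g(m),Y).
Decompose q/2: T = g(m),  q(P,h(W)) = Y.
Bind T := g(m); no other remaining equation mentions T.
Bind Y := q(P,h(W)); substituting into the 2 remaining equations that mention Y gives: q(P,X1) = q(leaf(W),q(2,h(q(P,h(W))))),  q(q(B,m),N) = q(q(U,m),q(P,h(W))).
Decompose q/2: m = m,  q(W,m) = q(m,m).
Delete trivial equation m = m.
Decompose q/2: W = m,  m = m.
Bind W := m; substituting into the 2 remaining equations that mention W gives: q(P,X1) = q(leaf(m),q(2,h(q(P,h(m))))),  q(q(B,m),N) = q(q(U,m),q(P,h(m))). Substituting into the earlier binding gives Y := q(P,h(m)).
Delete trivial equation m = m.
Decompose q/2: g(X2) = g(2),  N = U.
Decompose g/1: X2 = 2.
Bind X2 := 2; no other remaining equation mentions X2.
Bind N := U; substituting into the one remaining equation that mentions N gives: q(q(B,m),U) = q(q(U,m),q(P,h(m))).
Decompose q/2: P = leaf(m),  X1 = q(2,h(q(P,h(m)))).
Bind P := leaf(m); substituting into the remaining equations gives: X1 = q(2,h(q(leaf(m),h(m)))),  q(q(B,m),U) = q(q(U,m),q(leaf(m),h(m))). Substituting into the earlier binding gives Y := q(leaf(m),h(m)).
Bind X1 := q(2,h(q(leaf(m),h(m)))); no other remaining equation mentions X1.
Decompose q/2: q(B,m) = q(U,m),  U = q(leaf(m),h(m)).
Decompose q/2: B = U,  m = m.
Bind B := U; no other remaining equation mentions B.
Delete trivial equation m = m.
Bind U := q(leaf(m),h(m)). Substituting into the earlier bindings gives N := q(leaf(m),h(m)), B := q(leaf(m),h(m)).
No equations remain and no clash or occurs-check failure arose, so a unifier exists.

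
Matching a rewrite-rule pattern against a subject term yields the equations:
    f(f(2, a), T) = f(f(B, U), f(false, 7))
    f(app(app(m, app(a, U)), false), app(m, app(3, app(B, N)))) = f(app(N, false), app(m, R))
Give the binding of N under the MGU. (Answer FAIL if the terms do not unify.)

app(m, app(a, a))

Decompose f/2: f(2, a) = f(B, U),  T = f(false, 7).
Decompose f/2: 2 = B,  a = U.
Bind B := 2; substituting into the one remaining equation that mentions B gives: f(app(app(m, app(a, U)), false), app(m, app(3, app(2, N)))) = f(app(N, false), app(m, R)).
Bind U := a; substituting into the one remaining equation that mentions U gives: f(app(app(m, app(a, a)), false), app(m, app(3, app(2, N)))) = f(app(N, false), app(m, R)).
Bind T := f(false, 7); no other remaining equation mentions T.
Decompose f/2: app(app(m, app(a, a)), false) = app(N, false),  app(m, app(3, app(2, N))) = app(m, R).
Decompose app/2: app(m, app(a, a)) = N,  false = false.
Bind N := app(m, app(a, a)); substituting into the one remaining equation that mentions N gives: app(m, app(3, app(2, app(m, app(a, a))))) = app(m, R).
Delete trivial equation false = false.
Decompose app/2: m = m,  app(3, app(2, app(m, app(a, a)))) = R.
Delete trivial equation m = m.
Bind R := app(3, app(2, app(m, app(a, a)))).
MGU = { B -> 2, U -> a, T -> f(false, 7), N -> app(m, app(a, a)), R -> app(3, app(2, app(m, app(a, a)))) }, so N -> app(m, app(a, a)).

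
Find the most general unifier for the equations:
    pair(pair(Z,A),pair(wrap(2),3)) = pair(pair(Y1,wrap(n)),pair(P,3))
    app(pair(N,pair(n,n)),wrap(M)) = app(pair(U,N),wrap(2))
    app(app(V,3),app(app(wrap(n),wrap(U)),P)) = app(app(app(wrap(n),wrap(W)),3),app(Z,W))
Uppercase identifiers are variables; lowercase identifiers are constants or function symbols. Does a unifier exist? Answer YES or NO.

Decompose pair/2: pair(Z,A) = pair(Y1,wrap(n)),  pair(wrap(2),3) = pair(P,3).
Decompose pair/2: Z = Y1,  A = wrap(n).
Bind Z := Y1; substituting into the one remaining equation that mentions Z gives: app(app(V,3),app(app(wrap(n),wrap(U)),P)) = app(app(app(wrap(n),wrap(W)),3),app(Y1,W)).
Bind A := wrap(n); no other remaining equation mentions A.
Decompose pair/2: wrap(2) = P,  3 = 3.
Bind P := wrap(2); substituting into the one remaining equation that mentions P gives: app(app(V,3),app(app(wrap(n),wrap(U)),wrap(2))) = app(app(app(wrap(n),wrap(W)),3),app(Y1,W)).
Delete trivial equation 3 = 3.
Decompose app/2: pair(N,pair(n,n)) = pair(U,N),  wrap(M) = wrap(2).
Decompose pair/2: N = U,  pair(n,n) = N.
Bind N := U; substituting into the one remaining equation that mentions N gives: pair(n,n) = U.
Bind U := pair(n,n); substituting into the one remaining equation that mentions U gives: app(app(V,3),app(app(wrap(n),wrap(pair(n,n))),wrap(2))) = app(app(app(wrap(n),wrap(W)),3),app(Y1,W)). Substituting into the earlier binding gives N := pair(n,n).
Decompose wrap/1: M = 2.
Bind M := 2; no other remaining equation mentions M.
Decompose app/2: app(V,3) = app(app(wrap(n),wrap(W)),3),  app(app(wrap(n),wrap(pair(n,n))),wrap(2)) = app(Y1,W).
Decompose app/2: V = app(wrap(n),wrap(W)),  3 = 3.
Bind V := app(wrap(n),wrap(W)); no other remaining equation mentions V.
Delete trivial equation 3 = 3.
Decompose app/2: app(wrap(n),wrap(pair(n,n))) = Y1,  wrap(2) = W.
Bind Y1 := app(wrap(n),wrap(pair(n,n))); no other remaining equation mentions Y1. Substituting into the earlier binding gives Z := app(wrap(n),wrap(pair(n,n))).
Bind W := wrap(2). Substituting into the earlier binding gives V := app(wrap(n),wrap(wrap(2))).
No equations remain and no clash or occurs-check failure arose, so a unifier exists.

YES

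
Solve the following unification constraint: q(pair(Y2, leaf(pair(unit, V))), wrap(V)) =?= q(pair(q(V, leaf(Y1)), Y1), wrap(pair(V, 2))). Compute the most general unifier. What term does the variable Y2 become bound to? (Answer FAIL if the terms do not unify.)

Decompose q/2: pair(Y2, leaf(pair(unit, V))) =?= pair(q(V, leaf(Y1)), Y1),  wrap(V) =?= wrap(pair(V, 2)).
Decompose pair/2: Y2 =?= q(V, leaf(Y1)),  leaf(pair(unit, V)) =?= Y1.
Bind Y2 := q(V, leaf(Y1)); no other remaining equation mentions Y2.
Bind Y1 := leaf(pair(unit, V)); no other remaining equation mentions Y1. Substituting into the earlier binding gives Y2 := q(V, leaf(leaf(pair(unit, V)))).
Decompose wrap/1: V =?= pair(V, 2).
Occurs check fails: V occurs in pair(V, 2); the equation V =?= pair(V, 2) has no finite solution.

FAIL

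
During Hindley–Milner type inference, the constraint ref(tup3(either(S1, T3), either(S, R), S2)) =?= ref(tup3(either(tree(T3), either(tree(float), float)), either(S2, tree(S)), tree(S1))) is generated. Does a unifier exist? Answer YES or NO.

YES

Decompose ref/1: tup3(either(S1, T3), either(S, R), S2) =?= tup3(either(tree(T3), either(tree(float), float)), either(S2, tree(S)), tree(S1)).
Decompose tup3/3: either(S1, T3) =?= either(tree(T3), either(tree(float), float)),  either(S, R) =?= either(S2, tree(S)),  S2 =?= tree(S1).
Decompose either/2: S1 =?= tree(T3),  T3 =?= either(tree(float), float).
Bind S1 := tree(T3); substituting into the one remaining equation that mentions S1 gives: S2 =?= tree(tree(T3)).
Bind T3 := either(tree(float), float); substituting into the one remaining equation that mentions T3 gives: S2 =?= tree(tree(either(tree(float), float))). Substituting into the earlier binding gives S1 := tree(either(tree(float), float)).
Decompose either/2: S =?= S2,  R =?= tree(S).
Bind S := S2; substituting into the one remaining equation that mentions S gives: R =?= tree(S2).
Bind R := tree(S2); no other remaining equation mentions R.
Bind S2 := tree(tree(either(tree(float), float))). Substituting into the earlier bindings gives S := tree(tree(either(tree(float), float))), R := tree(tree(tree(either(tree(float), float)))).
No equations remain and no clash or occurs-check failure arose, so a unifier exists.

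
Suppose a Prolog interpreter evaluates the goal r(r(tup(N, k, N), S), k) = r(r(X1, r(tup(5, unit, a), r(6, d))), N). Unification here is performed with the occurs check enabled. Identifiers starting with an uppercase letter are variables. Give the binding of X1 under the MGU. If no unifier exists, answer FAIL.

tup(k, k, k)

Decompose r/2: r(tup(N, k, N), S) = r(X1, r(tup(5, unit, a), r(6, d))),  k = N.
Decompose r/2: tup(N, k, N) = X1,  S = r(tup(5, unit, a), r(6, d)).
Bind X1 := tup(N, k, N); no other remaining equation mentions X1.
Bind S := r(tup(5, unit, a), r(6, d)); no other remaining equation mentions S.
Bind N := k. Substituting into the earlier binding gives X1 := tup(k, k, k).
MGU = { X1 -> tup(k, k, k), S -> r(tup(5, unit, a), r(6, d)), N -> k }, so X1 -> tup(k, k, k).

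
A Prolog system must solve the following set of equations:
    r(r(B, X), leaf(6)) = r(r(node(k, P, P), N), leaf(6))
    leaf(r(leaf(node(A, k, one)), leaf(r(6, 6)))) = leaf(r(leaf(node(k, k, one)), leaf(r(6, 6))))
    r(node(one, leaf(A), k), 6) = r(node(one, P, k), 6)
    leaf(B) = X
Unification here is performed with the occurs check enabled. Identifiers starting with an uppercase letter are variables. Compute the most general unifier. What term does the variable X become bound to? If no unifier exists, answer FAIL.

Decompose r/2: r(B, X) = r(node(k, P, P), N),  leaf(6) = leaf(6).
Decompose r/2: B = node(k, P, P),  X = N.
Bind B := node(k, P, P); substituting into the one remaining equation that mentions B gives: leaf(node(k, P, P)) = X.
Bind X := N; substituting into the one remaining equation that mentions X gives: leaf(node(k, P, P)) = N.
Delete trivial equation leaf(6) = leaf(6).
Decompose leaf/1: r(leaf(node(A, k, one)), leaf(r(6, 6))) = r(leaf(node(k, k, one)), leaf(r(6, 6))).
Decompose r/2: leaf(node(A, k, one)) = leaf(node(k, k, one)),  leaf(r(6, 6)) = leaf(r(6, 6)).
Decompose leaf/1: node(A, k, one) = node(k, k, one).
Decompose node/3: A = k,  k = k,  one = one.
Bind A := k; substituting into the one remaining equation that mentions A gives: r(node(one, leaf(k), k), 6) = r(node(one, P, k), 6).
Delete trivial equation k = k.
Delete trivial equation one = one.
Delete trivial equation leaf(r(6, 6)) = leaf(r(6, 6)).
Decompose r/2: node(one, leaf(k), k) = node(one, P, k),  6 = 6.
Decompose node/3: one = one,  leaf(k) = P,  k = k.
Delete trivial equation one = one.
Bind P := leaf(k); substituting into the one remaining equation that mentions P gives: leaf(node(k, leaf(k), leaf(k))) = N. Substituting into the earlier binding gives B := node(k, leaf(k), leaf(k)).
Delete trivial equation k = k.
Delete trivial equation 6 = 6.
Bind N := leaf(node(k, leaf(k), leaf(k))). Substituting into the earlier binding gives X := leaf(node(k, leaf(k), leaf(k))).
MGU = { B -> node(k, leaf(k), leaf(k)), X -> leaf(node(k, leaf(k), leaf(k))), A -> k, P -> leaf(k), N -> leaf(node(k, leaf(k), leaf(k))) }, so X -> leaf(node(k, leaf(k), leaf(k))).

leaf(node(k, leaf(k), leaf(k)))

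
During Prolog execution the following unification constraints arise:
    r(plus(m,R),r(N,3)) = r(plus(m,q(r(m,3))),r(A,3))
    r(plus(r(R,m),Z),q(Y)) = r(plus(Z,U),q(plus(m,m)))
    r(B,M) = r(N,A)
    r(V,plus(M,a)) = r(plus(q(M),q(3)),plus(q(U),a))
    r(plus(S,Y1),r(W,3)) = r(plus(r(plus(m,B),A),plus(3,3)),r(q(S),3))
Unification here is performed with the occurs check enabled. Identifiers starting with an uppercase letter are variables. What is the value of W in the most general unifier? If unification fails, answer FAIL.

Decompose r/2: plus(m,R) = plus(m,q(r(m,3))),  r(N,3) = r(A,3).
Decompose plus/2: m = m,  R = q(r(m,3)).
Delete trivial equation m = m.
Bind R := q(r(m,3)); substituting into the one remaining equation that mentions R gives: r(plus(r(q(r(m,3)),m),Z),q(Y)) = r(plus(Z,U),q(plus(m,m))).
Decompose r/2: N = A,  3 = 3.
Bind N := A; substituting into the one remaining equation that mentions N gives: r(B,M) = r(A,A).
Delete trivial equation 3 = 3.
Decompose r/2: plus(r(q(r(m,3)),m),Z) = plus(Z,U),  q(Y) = q(plus(m,m)).
Decompose plus/2: r(q(r(m,3)),m) = Z,  Z = U.
Bind Z := r(q(r(m,3)),m); substituting into the one remaining equation that mentions Z gives: r(q(r(m,3)),m) = U.
Bind U := r(q(r(m,3)),m); substituting into the one remaining equation that mentions U gives: r(V,plus(M,a)) = r(plus(q(M),q(3)),plus(q(r(q(r(m,3)),m)),a)).
Decompose q/1: Y = plus(m,m).
Bind Y := plus(m,m); no other remaining equation mentions Y.
Decompose r/2: B = A,  M = A.
Bind B := A; substituting into the one remaining equation that mentions B gives: r(plus(S,Y1),r(W,3)) = r(plus(r(plus(m,A),A),plus(3,3)),r(q(S),3)).
Bind M := A; substituting into the one remaining equation that mentions M gives: r(V,plus(A,a)) = r(plus(q(A),q(3)),plus(q(r(q(r(m,3)),m)),a)).
Decompose r/2: V = plus(q(A),q(3)),  plus(A,a) = plus(q(r(q(r(m,3)),m)),a).
Bind V := plus(q(A),q(3)); no other remaining equation mentions V.
Decompose plus/2: A = q(r(q(r(m,3)),m)),  a = a.
Bind A := q(r(q(r(m,3)),m)); substituting into the one remaining equation that mentions A gives: r(plus(S,Y1),r(W,3)) = r(plus(r(plus(m,q(r(q(r(m,3)),m))),q(r(q(r(m,3)),m))),plus(3,3)),r(q(S),3)). Substituting into the earlier bindings gives N := q(r(q(r(m,3)),m)), B := q(r(q(r(m,3)),m)), M := q(r(q(r(m,3)),m)), V := plus(q(q(r(q(r(m,3)),m))),q(3)).
Delete trivial equation a = a.
Decompose r/2: plus(S,Y1) = plus(r(plus(m,q(r(q(r(m,3)),m))),q(r(q(r(m,3)),m))),plus(3,3)),  r(W,3) = r(q(S),3).
Decompose plus/2: S = r(plus(m,q(r(q(r(m,3)),m))),q(r(q(r(m,3)),m))),  Y1 = plus(3,3).
Bind S := r(plus(m,q(r(q(r(m,3)),m))),q(r(q(r(m,3)),m))); substituting into the one remaining equation that mentions S gives: r(W,3) = r(q(r(plus(m,q(r(q(r(m,3)),m))),q(r(q(r(m,3)),m)))),3).
Bind Y1 := plus(3,3); no other remaining equation mentions Y1.
Decompose r/2: W = q(r(plus(m,q(r(q(r(m,3)),m))),q(r(q(r(m,3)),m)))),  3 = 3.
Bind W := q(r(plus(m,q(r(q(r(m,3)),m))),q(r(q(r(m,3)),m)))); no other remaining equation mentions W.
Delete trivial equation 3 = 3.
MGU = { R -> q(r(m,3)), N -> q(r(q(r(m,3)),m)), Z -> r(q(r(m,3)),m), U -> r(q(r(m,3)),m), Y -> plus(m,m), B -> q(r(q(r(m,3)),m)), M -> q(r(q(r(m,3)),m)), V -> plus(q(q(r(q(r(m,3)),m))),q(3)), A -> q(r(q(r(m,3)),m)), S -> r(plus(m,q(r(q(r(m,3)),m))),q(r(q(r(m,3)),m))), Y1 -> plus(3,3), W -> q(r(plus(m,q(r(q(r(m,3)),m))),q(r(q(r(m,3)),m)))) }, so W -> q(r(plus(m,q(r(q(r(m,3)),m))),q(r(q(r(m,3)),m)))).

q(r(plus(m,q(r(q(r(m,3)),m))),q(r(q(r(m,3)),m))))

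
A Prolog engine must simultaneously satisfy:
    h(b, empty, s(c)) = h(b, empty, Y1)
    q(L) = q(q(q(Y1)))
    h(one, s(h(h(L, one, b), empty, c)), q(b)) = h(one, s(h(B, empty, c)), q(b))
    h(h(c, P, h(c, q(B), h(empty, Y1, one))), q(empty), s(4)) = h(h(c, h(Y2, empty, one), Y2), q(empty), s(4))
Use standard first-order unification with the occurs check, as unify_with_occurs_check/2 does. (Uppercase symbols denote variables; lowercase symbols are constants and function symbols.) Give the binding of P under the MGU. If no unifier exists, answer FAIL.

h(h(c, q(h(q(q(s(c))), one, b)), h(empty, s(c), one)), empty, one)

Decompose h/3: b = b,  empty = empty,  s(c) = Y1.
Delete trivial equation b = b.
Delete trivial equation empty = empty.
Bind Y1 := s(c); substituting into the 2 remaining equations that mention Y1 gives: q(L) = q(q(q(s(c)))),  h(h(c, P, h(c, q(B), h(empty, s(c), one))), q(empty), s(4)) = h(h(c, h(Y2, empty, one), Y2), q(empty), s(4)).
Decompose q/1: L = q(q(s(c))).
Bind L := q(q(s(c))); substituting into the one remaining equation that mentions L gives: h(one, s(h(h(q(q(s(c))), one, b), empty, c)), q(b)) = h(one, s(h(B, empty, c)), q(b)).
Decompose h/3: one = one,  s(h(h(q(q(s(c))), one, b), empty, c)) = s(h(B, empty, c)),  q(b) = q(b).
Delete trivial equation one = one.
Decompose s/1: h(h(q(q(s(c))), one, b), empty, c) = h(B, empty, c).
Decompose h/3: h(q(q(s(c))), one, b) = B,  empty = empty,  c = c.
Bind B := h(q(q(s(c))), one, b); substituting into the one remaining equation that mentions B gives: h(h(c, P, h(c, q(h(q(q(s(c))), one, b)), h(empty, s(c), one))), q(empty), s(4)) = h(h(c, h(Y2, empty, one), Y2), q(empty), s(4)).
Delete trivial equation empty = empty.
Delete trivial equation c = c.
Delete trivial equation q(b) = q(b).
Decompose h/3: h(c, P, h(c, q(h(q(q(s(c))), one, b)), h(empty, s(c), one))) = h(c, h(Y2, empty, one), Y2),  q(empty) = q(empty),  s(4) = s(4).
Decompose h/3: c = c,  P = h(Y2, empty, one),  h(c, q(h(q(q(s(c))), one, b)), h(empty, s(c), one)) = Y2.
Delete trivial equation c = c.
Bind P := h(Y2, empty, one); no other remaining equation mentions P.
Bind Y2 := h(c, q(h(q(q(s(c))), one, b)), h(empty, s(c), one)); no other remaining equation mentions Y2. Substituting into the earlier binding gives P := h(h(c, q(h(q(q(s(c))), one, b)), h(empty, s(c), one)), empty, one).
Delete trivial equation q(empty) = q(empty).
Delete trivial equation s(4) = s(4).
MGU = { Y1 = s(c), L = q(q(s(c))), B = h(q(q(s(c))), one, b), P = h(h(c, q(h(q(q(s(c))), one, b)), h(empty, s(c), one)), empty, one), Y2 = h(c, q(h(q(q(s(c))), one, b)), h(empty, s(c), one)) }, so P = h(h(c, q(h(q(q(s(c))), one, b)), h(empty, s(c), one)), empty, one).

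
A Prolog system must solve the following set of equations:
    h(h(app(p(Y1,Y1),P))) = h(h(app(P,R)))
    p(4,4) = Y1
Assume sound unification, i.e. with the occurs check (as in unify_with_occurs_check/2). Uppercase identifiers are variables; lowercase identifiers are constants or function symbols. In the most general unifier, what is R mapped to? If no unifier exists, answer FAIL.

p(p(4,4),p(4,4))

Decompose h/1: h(app(p(Y1,Y1),P)) = h(app(P,R)).
Decompose h/1: app(p(Y1,Y1),P) = app(P,R).
Decompose app/2: p(Y1,Y1) = P,  P = R.
Bind P := p(Y1,Y1); substituting into the one remaining equation that mentions P gives: p(Y1,Y1) = R.
Bind R := p(Y1,Y1); no other remaining equation mentions R.
Bind Y1 := p(4,4). Substituting into the earlier bindings gives P := p(p(4,4),p(4,4)), R := p(p(4,4),p(4,4)).
MGU = { P -> p(p(4,4),p(4,4)), R -> p(p(4,4),p(4,4)), Y1 -> p(4,4) }, so R -> p(p(4,4),p(4,4)).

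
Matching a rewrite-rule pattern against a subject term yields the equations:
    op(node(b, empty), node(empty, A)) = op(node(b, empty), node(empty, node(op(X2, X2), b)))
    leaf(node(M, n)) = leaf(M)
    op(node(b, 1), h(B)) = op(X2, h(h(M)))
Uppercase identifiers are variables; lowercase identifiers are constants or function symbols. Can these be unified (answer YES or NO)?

NO

Decompose op/2: node(b, empty) = node(b, empty),  node(empty, A) = node(empty, node(op(X2, X2), b)).
Delete trivial equation node(b, empty) = node(b, empty).
Decompose node/2: empty = empty,  A = node(op(X2, X2), b).
Delete trivial equation empty = empty.
Bind A := node(op(X2, X2), b); no other remaining equation mentions A.
Decompose leaf/1: node(M, n) = M.
Occurs check fails: M occurs in node(M, n); the equation M = node(M, n) has no finite solution.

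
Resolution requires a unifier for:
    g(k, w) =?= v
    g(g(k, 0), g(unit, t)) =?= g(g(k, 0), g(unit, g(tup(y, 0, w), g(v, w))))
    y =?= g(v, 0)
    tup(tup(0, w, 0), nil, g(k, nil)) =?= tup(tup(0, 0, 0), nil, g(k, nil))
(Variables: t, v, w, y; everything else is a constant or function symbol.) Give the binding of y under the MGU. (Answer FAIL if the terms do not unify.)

Bind v := g(k, w); substituting into the 2 remaining equations that mention v gives: g(g(k, 0), g(unit, t)) =?= g(g(k, 0), g(unit, g(tup(y, 0, w), g(g(k, w), w)))),  y =?= g(g(k, w), 0).
Decompose g/2: g(k, 0) =?= g(k, 0),  g(unit, t) =?= g(unit, g(tup(y, 0, w), g(g(k, w), w))).
Delete trivial equation g(k, 0) =?= g(k, 0).
Decompose g/2: unit =?= unit,  t =?= g(tup(y, 0, w), g(g(k, w), w)).
Delete trivial equation unit =?= unit.
Bind t := g(tup(y, 0, w), g(g(k, w), w)); no other remaining equation mentions t.
Bind y := g(g(k, w), 0); no other remaining equation mentions y. Substituting into the earlier binding gives t := g(tup(g(g(k, w), 0), 0, w), g(g(k, w), w)).
Decompose tup/3: tup(0, w, 0) =?= tup(0, 0, 0),  nil =?= nil,  g(k, nil) =?= g(k, nil).
Decompose tup/3: 0 =?= 0,  w =?= 0,  0 =?= 0.
Delete trivial equation 0 =?= 0.
Bind w := 0; no other remaining equation mentions w. Substituting into the earlier bindings gives v := g(k, 0), t := g(tup(g(g(k, 0), 0), 0, 0), g(g(k, 0), 0)), y := g(g(k, 0), 0).
Delete trivial equation 0 =?= 0.
Delete trivial equation nil =?= nil.
Delete trivial equation g(k, nil) =?= g(k, nil).
MGU = { v -> g(k, 0), t -> g(tup(g(g(k, 0), 0), 0, 0), g(g(k, 0), 0)), y -> g(g(k, 0), 0), w -> 0 }, so y -> g(g(k, 0), 0).

g(g(k, 0), 0)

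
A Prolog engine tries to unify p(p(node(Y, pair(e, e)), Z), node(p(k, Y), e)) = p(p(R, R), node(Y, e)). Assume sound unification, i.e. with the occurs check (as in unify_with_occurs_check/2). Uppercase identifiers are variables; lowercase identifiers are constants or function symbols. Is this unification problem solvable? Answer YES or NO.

NO

Decompose p/2: p(node(Y, pair(e, e)), Z) = p(R, R),  node(p(k, Y), e) = node(Y, e).
Decompose p/2: node(Y, pair(e, e)) = R,  Z = R.
Bind R := node(Y, pair(e, e)); substituting into the one remaining equation that mentions R gives: Z = node(Y, pair(e, e)).
Bind Z := node(Y, pair(e, e)); no other remaining equation mentions Z.
Decompose node/2: p(k, Y) = Y,  e = e.
Occurs check fails: Y occurs in p(k, Y); the equation Y = p(k, Y) has no finite solution.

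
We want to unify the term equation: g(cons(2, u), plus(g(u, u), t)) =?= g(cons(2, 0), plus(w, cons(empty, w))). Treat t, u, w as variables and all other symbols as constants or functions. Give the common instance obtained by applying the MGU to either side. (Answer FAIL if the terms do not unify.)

g(cons(2, 0), plus(g(0, 0), cons(empty, g(0, 0))))

Decompose g/2: cons(2, u) =?= cons(2, 0),  plus(g(u, u), t) =?= plus(w, cons(empty, w)).
Decompose cons/2: 2 =?= 2,  u =?= 0.
Delete trivial equation 2 =?= 2.
Bind u := 0; substituting into the remaining equation gives: plus(g(0, 0), t) =?= plus(w, cons(empty, w)).
Decompose plus/2: g(0, 0) =?= w,  t =?= cons(empty, w).
Bind w := g(0, 0); substituting into the remaining equation gives: t =?= cons(empty, g(0, 0)).
Bind t := cons(empty, g(0, 0)).
Applying the MGU to either side gives g(cons(2, 0), plus(g(0, 0), cons(empty, g(0, 0)))).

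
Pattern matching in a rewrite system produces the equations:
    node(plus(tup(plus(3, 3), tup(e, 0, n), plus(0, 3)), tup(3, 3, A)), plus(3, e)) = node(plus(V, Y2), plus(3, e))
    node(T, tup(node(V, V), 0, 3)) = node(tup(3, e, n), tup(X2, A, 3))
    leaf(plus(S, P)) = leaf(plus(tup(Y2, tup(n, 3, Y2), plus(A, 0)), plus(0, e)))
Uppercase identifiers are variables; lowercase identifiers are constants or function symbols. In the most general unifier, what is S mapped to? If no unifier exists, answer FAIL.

Decompose node/2: plus(tup(plus(3, 3), tup(e, 0, n), plus(0, 3)), tup(3, 3, A)) = plus(V, Y2),  plus(3, e) = plus(3, e).
Decompose plus/2: tup(plus(3, 3), tup(e, 0, n), plus(0, 3)) = V,  tup(3, 3, A) = Y2.
Bind V := tup(plus(3, 3), tup(e, 0, n), plus(0, 3)); substituting into the one remaining equation that mentions V gives: node(T, tup(node(tup(plus(3, 3), tup(e, 0, n), plus(0, 3)), tup(plus(3, 3), tup(e, 0, n), plus(0, 3))), 0, 3)) = node(tup(3, e, n), tup(X2, A, 3)).
Bind Y2 := tup(3, 3, A); substituting into the one remaining equation that mentions Y2 gives: leaf(plus(S, P)) = leaf(plus(tup(tup(3, 3, A), tup(n, 3, tup(3, 3, A)), plus(A, 0)), plus(0, e))).
Delete trivial equation plus(3, e) = plus(3, e).
Decompose node/2: T = tup(3, e, n),  tup(node(tup(plus(3, 3), tup(e, 0, n), plus(0, 3)), tup(plus(3, 3), tup(e, 0, n), plus(0, 3))), 0, 3) = tup(X2, A, 3).
Bind T := tup(3, e, n); no other remaining equation mentions T.
Decompose tup/3: node(tup(plus(3, 3), tup(e, 0, n), plus(0, 3)), tup(plus(3, 3), tup(e, 0, n), plus(0, 3))) = X2,  0 = A,  3 = 3.
Bind X2 := node(tup(plus(3, 3), tup(e, 0, n), plus(0, 3)), tup(plus(3, 3), tup(e, 0, n), plus(0, 3))); no other remaining equation mentions X2.
Bind A := 0; substituting into the one remaining equation that mentions A gives: leaf(plus(S, P)) = leaf(plus(tup(tup(3, 3, 0), tup(n, 3, tup(3, 3, 0)), plus(0, 0)), plus(0, e))). Substituting into the earlier binding gives Y2 := tup(3, 3, 0).
Delete trivial equation 3 = 3.
Decompose leaf/1: plus(S, P) = plus(tup(tup(3, 3, 0), tup(n, 3, tup(3, 3, 0)), plus(0, 0)), plus(0, e)).
Decompose plus/2: S = tup(tup(3, 3, 0), tup(n, 3, tup(3, 3, 0)), plus(0, 0)),  P = plus(0, e).
Bind S := tup(tup(3, 3, 0), tup(n, 3, tup(3, 3, 0)), plus(0, 0)); no other remaining equation mentions S.
Bind P := plus(0, e).
MGU = { V ↦ tup(plus(3, 3), tup(e, 0, n), plus(0, 3)), Y2 ↦ tup(3, 3, 0), T ↦ tup(3, e, n), X2 ↦ node(tup(plus(3, 3), tup(e, 0, n), plus(0, 3)), tup(plus(3, 3), tup(e, 0, n), plus(0, 3))), A ↦ 0, S ↦ tup(tup(3, 3, 0), tup(n, 3, tup(3, 3, 0)), plus(0, 0)), P ↦ plus(0, e) }, so S ↦ tup(tup(3, 3, 0), tup(n, 3, tup(3, 3, 0)), plus(0, 0)).

tup(tup(3, 3, 0), tup(n, 3, tup(3, 3, 0)), plus(0, 0))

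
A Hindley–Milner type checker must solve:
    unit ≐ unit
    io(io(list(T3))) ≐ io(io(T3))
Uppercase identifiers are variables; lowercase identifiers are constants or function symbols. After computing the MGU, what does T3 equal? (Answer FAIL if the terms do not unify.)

Delete trivial equation unit ≐ unit.
Decompose io/1: io(list(T3)) ≐ io(T3).
Decompose io/1: list(T3) ≐ T3.
Occurs check fails: T3 occurs in list(T3); the equation T3 ≐ list(T3) has no finite solution.

FAIL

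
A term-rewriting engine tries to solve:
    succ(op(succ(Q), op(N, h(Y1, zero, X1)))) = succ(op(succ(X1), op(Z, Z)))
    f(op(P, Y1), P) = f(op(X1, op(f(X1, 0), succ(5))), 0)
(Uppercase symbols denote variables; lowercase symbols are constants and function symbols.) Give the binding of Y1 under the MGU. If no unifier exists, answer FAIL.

Decompose succ/1: op(succ(Q), op(N, h(Y1, zero, X1))) = op(succ(X1), op(Z, Z)).
Decompose op/2: succ(Q) = succ(X1),  op(N, h(Y1, zero, X1)) = op(Z, Z).
Decompose succ/1: Q = X1.
Bind Q := X1; no other remaining equation mentions Q.
Decompose op/2: N = Z,  h(Y1, zero, X1) = Z.
Bind N := Z; no other remaining equation mentions N.
Bind Z := h(Y1, zero, X1); no other remaining equation mentions Z. Substituting into the earlier binding gives N := h(Y1, zero, X1).
Decompose f/2: op(P, Y1) = op(X1, op(f(X1, 0), succ(5))),  P = 0.
Decompose op/2: P = X1,  Y1 = op(f(X1, 0), succ(5)).
Bind P := X1; substituting into the one remaining equation that mentions P gives: X1 = 0.
Bind Y1 := op(f(X1, 0), succ(5)); no other remaining equation mentions Y1. Substituting into the earlier bindings gives N := h(op(f(X1, 0), succ(5)), zero, X1), Z := h(op(f(X1, 0), succ(5)), zero, X1).
Bind X1 := 0. Substituting into the earlier bindings gives Q := 0, N := h(op(f(0, 0), succ(5)), zero, 0), Z := h(op(f(0, 0), succ(5)), zero, 0), P := 0, Y1 := op(f(0, 0), succ(5)).
MGU = { Q := 0, N := h(op(f(0, 0), succ(5)), zero, 0), Z := h(op(f(0, 0), succ(5)), zero, 0), P := 0, Y1 := op(f(0, 0), succ(5)), X1 := 0 }, so Y1 := op(f(0, 0), succ(5)).

op(f(0, 0), succ(5))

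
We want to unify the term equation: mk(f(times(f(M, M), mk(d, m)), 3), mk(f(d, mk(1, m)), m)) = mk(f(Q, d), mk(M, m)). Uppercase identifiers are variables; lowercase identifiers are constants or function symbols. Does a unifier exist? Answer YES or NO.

Decompose mk/2: f(times(f(M, M), mk(d, m)), 3) = f(Q, d),  mk(f(d, mk(1, m)), m) = mk(M, m).
Decompose f/2: times(f(M, M), mk(d, m)) = Q,  3 = d.
Bind Q := times(f(M, M), mk(d, m)); no other remaining equation mentions Q.
Clash: constants 3 and d differ; no unifier exists.

NO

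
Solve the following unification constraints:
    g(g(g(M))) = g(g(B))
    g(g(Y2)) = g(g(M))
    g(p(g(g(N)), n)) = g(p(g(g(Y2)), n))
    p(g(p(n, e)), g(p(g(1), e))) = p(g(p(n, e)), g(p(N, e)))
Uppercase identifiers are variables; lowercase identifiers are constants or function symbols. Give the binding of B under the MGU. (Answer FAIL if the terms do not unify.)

g(g(1))

Decompose g/1: g(g(M)) = g(B).
Decompose g/1: g(M) = B.
Bind B := g(M); no other remaining equation mentions B.
Decompose g/1: g(Y2) = g(M).
Decompose g/1: Y2 = M.
Bind Y2 := M; substituting into the one remaining equation that mentions Y2 gives: g(p(g(g(N)), n)) = g(p(g(g(M)), n)).
Decompose g/1: p(g(g(N)), n) = p(g(g(M)), n).
Decompose p/2: g(g(N)) = g(g(M)),  n = n.
Decompose g/1: g(N) = g(M).
Decompose g/1: N = M.
Bind N := M; substituting into the one remaining equation that mentions N gives: p(g(p(n, e)), g(p(g(1), e))) = p(g(p(n, e)), g(p(M, e))).
Delete trivial equation n = n.
Decompose p/2: g(p(n, e)) = g(p(n, e)),  g(p(g(1), e)) = g(p(M, e)).
Delete trivial equation g(p(n, e)) = g(p(n, e)).
Decompose g/1: p(g(1), e) = p(M, e).
Decompose p/2: g(1) = M,  e = e.
Bind M := g(1); no other remaining equation mentions M. Substituting into the earlier bindings gives B := g(g(1)), Y2 := g(1), N := g(1).
Delete trivial equation e = e.
MGU = { B := g(g(1)), Y2 := g(1), N := g(1), M := g(1) }, so B := g(g(1)).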